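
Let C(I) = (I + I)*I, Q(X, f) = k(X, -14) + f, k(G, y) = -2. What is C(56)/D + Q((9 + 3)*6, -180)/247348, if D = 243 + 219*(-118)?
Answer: -111144691/452275818 ≈ -0.24575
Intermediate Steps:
D = -25599 (D = 243 - 25842 = -25599)
Q(X, f) = -2 + f
C(I) = 2*I**2 (C(I) = (2*I)*I = 2*I**2)
C(56)/D + Q((9 + 3)*6, -180)/247348 = (2*56**2)/(-25599) + (-2 - 180)/247348 = (2*3136)*(-1/25599) - 182*1/247348 = 6272*(-1/25599) - 91/123674 = -896/3657 - 91/123674 = -111144691/452275818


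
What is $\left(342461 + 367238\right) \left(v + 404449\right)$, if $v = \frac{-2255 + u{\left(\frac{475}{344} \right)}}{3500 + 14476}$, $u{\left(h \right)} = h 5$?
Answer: $\frac{1774963092135392989}{6183744} \approx 2.8704 \cdot 10^{11}$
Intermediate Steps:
$u{\left(h \right)} = 5 h$
$v = - \frac{773345}{6183744}$ ($v = \frac{-2255 + 5 \cdot \frac{475}{344}}{3500 + 14476} = \frac{-2255 + 5 \cdot 475 \cdot \frac{1}{344}}{17976} = \left(-2255 + 5 \cdot \frac{475}{344}\right) \frac{1}{17976} = \left(-2255 + \frac{2375}{344}\right) \frac{1}{17976} = \left(- \frac{773345}{344}\right) \frac{1}{17976} = - \frac{773345}{6183744} \approx -0.12506$)
$\left(342461 + 367238\right) \left(v + 404449\right) = \left(342461 + 367238\right) \left(- \frac{773345}{6183744} + 404449\right) = 709699 \cdot \frac{2501008303711}{6183744} = \frac{1774963092135392989}{6183744}$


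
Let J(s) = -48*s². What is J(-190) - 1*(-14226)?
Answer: -1718574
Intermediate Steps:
J(-190) - 1*(-14226) = -48*(-190)² - 1*(-14226) = -48*36100 + 14226 = -1732800 + 14226 = -1718574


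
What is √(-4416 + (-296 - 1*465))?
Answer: I*√5177 ≈ 71.951*I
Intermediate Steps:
√(-4416 + (-296 - 1*465)) = √(-4416 + (-296 - 465)) = √(-4416 - 761) = √(-5177) = I*√5177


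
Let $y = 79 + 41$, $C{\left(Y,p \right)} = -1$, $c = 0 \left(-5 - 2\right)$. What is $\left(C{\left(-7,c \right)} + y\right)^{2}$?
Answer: $14161$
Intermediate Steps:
$c = 0$ ($c = 0 \left(-7\right) = 0$)
$y = 120$
$\left(C{\left(-7,c \right)} + y\right)^{2} = \left(-1 + 120\right)^{2} = 119^{2} = 14161$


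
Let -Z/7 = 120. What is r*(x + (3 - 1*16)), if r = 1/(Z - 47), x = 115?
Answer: -102/887 ≈ -0.11499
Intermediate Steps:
Z = -840 (Z = -7*120 = -840)
r = -1/887 (r = 1/(-840 - 47) = 1/(-887) = -1/887 ≈ -0.0011274)
r*(x + (3 - 1*16)) = -(115 + (3 - 1*16))/887 = -(115 + (3 - 16))/887 = -(115 - 13)/887 = -1/887*102 = -102/887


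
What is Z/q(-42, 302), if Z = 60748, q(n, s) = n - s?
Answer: -15187/86 ≈ -176.59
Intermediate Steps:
Z/q(-42, 302) = 60748/(-42 - 1*302) = 60748/(-42 - 302) = 60748/(-344) = 60748*(-1/344) = -15187/86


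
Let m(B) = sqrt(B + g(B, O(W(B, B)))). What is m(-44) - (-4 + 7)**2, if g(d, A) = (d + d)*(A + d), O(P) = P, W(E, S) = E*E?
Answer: -9 + 2*I*sqrt(41635) ≈ -9.0 + 408.09*I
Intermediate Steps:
W(E, S) = E**2
g(d, A) = 2*d*(A + d) (g(d, A) = (2*d)*(A + d) = 2*d*(A + d))
m(B) = sqrt(B + 2*B*(B + B**2)) (m(B) = sqrt(B + 2*B*(B**2 + B)) = sqrt(B + 2*B*(B + B**2)))
m(-44) - (-4 + 7)**2 = sqrt(-44*(1 + 2*(-44)*(1 - 44))) - (-4 + 7)**2 = sqrt(-44*(1 + 2*(-44)*(-43))) - 1*3**2 = sqrt(-44*(1 + 3784)) - 1*9 = sqrt(-44*3785) - 9 = sqrt(-166540) - 9 = 2*I*sqrt(41635) - 9 = -9 + 2*I*sqrt(41635)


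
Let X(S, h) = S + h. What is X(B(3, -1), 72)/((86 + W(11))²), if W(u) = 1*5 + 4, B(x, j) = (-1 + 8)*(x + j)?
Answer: 86/9025 ≈ 0.0095291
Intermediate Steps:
B(x, j) = 7*j + 7*x (B(x, j) = 7*(j + x) = 7*j + 7*x)
W(u) = 9 (W(u) = 5 + 4 = 9)
X(B(3, -1), 72)/((86 + W(11))²) = ((7*(-1) + 7*3) + 72)/((86 + 9)²) = ((-7 + 21) + 72)/(95²) = (14 + 72)/9025 = 86*(1/9025) = 86/9025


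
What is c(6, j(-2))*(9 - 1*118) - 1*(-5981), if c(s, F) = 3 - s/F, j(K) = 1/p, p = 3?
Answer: 7616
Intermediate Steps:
j(K) = ⅓ (j(K) = 1/3 = ⅓)
c(s, F) = 3 - s/F
c(6, j(-2))*(9 - 1*118) - 1*(-5981) = (3 - 1*6/⅓)*(9 - 1*118) - 1*(-5981) = (3 - 1*6*3)*(9 - 118) + 5981 = (3 - 18)*(-109) + 5981 = -15*(-109) + 5981 = 1635 + 5981 = 7616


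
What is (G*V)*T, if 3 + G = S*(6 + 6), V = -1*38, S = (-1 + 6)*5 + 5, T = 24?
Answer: -325584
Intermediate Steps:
S = 30 (S = 5*5 + 5 = 25 + 5 = 30)
V = -38
G = 357 (G = -3 + 30*(6 + 6) = -3 + 30*12 = -3 + 360 = 357)
(G*V)*T = (357*(-38))*24 = -13566*24 = -325584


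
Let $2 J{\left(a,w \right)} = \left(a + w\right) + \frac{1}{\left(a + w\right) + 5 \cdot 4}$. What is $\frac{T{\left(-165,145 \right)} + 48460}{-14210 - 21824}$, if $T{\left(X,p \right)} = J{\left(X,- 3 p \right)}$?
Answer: $- \frac{55865599}{41799440} \approx -1.3365$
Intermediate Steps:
$J{\left(a,w \right)} = \frac{a}{2} + \frac{w}{2} + \frac{1}{2 \left(20 + a + w\right)}$ ($J{\left(a,w \right)} = \frac{\left(a + w\right) + \frac{1}{\left(a + w\right) + 5 \cdot 4}}{2} = \frac{\left(a + w\right) + \frac{1}{\left(a + w\right) + 20}}{2} = \frac{\left(a + w\right) + \frac{1}{20 + a + w}}{2} = \frac{a + w + \frac{1}{20 + a + w}}{2} = \frac{a}{2} + \frac{w}{2} + \frac{1}{2 \left(20 + a + w\right)}$)
$T{\left(X,p \right)} = \frac{1 + X^{2} - 60 p + 9 p^{2} + 20 X - 6 X p}{2 \left(20 + X - 3 p\right)}$ ($T{\left(X,p \right)} = \frac{1 + X^{2} + \left(- 3 p\right)^{2} + 20 X + 20 \left(- 3 p\right) + 2 X \left(- 3 p\right)}{2 \left(20 + X - 3 p\right)} = \frac{1 + X^{2} + 9 p^{2} + 20 X - 60 p - 6 X p}{2 \left(20 + X - 3 p\right)} = \frac{1 + X^{2} - 60 p + 9 p^{2} + 20 X - 6 X p}{2 \left(20 + X - 3 p\right)}$)
$\frac{T{\left(-165,145 \right)} + 48460}{-14210 - 21824} = \frac{\frac{1 + \left(-165\right)^{2} - 8700 + 9 \cdot 145^{2} + 20 \left(-165\right) - \left(-990\right) 145}{2 \left(20 - 165 - 435\right)} + 48460}{-14210 - 21824} = \frac{\frac{1 + 27225 - 8700 + 9 \cdot 21025 - 3300 + 143550}{2 \left(20 - 165 - 435\right)} + 48460}{-36034} = \left(\frac{1 + 27225 - 8700 + 189225 - 3300 + 143550}{2 \left(-580\right)} + 48460\right) \left(- \frac{1}{36034}\right) = \left(\frac{1}{2} \left(- \frac{1}{580}\right) 348001 + 48460\right) \left(- \frac{1}{36034}\right) = \left(- \frac{348001}{1160} + 48460\right) \left(- \frac{1}{36034}\right) = \frac{55865599}{1160} \left(- \frac{1}{36034}\right) = - \frac{55865599}{41799440}$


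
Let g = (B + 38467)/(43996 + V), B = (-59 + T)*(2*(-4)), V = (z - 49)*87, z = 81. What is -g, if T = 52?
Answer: -38523/46780 ≈ -0.82349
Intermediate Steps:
V = 2784 (V = (81 - 49)*87 = 32*87 = 2784)
B = 56 (B = (-59 + 52)*(2*(-4)) = -7*(-8) = 56)
g = 38523/46780 (g = (56 + 38467)/(43996 + 2784) = 38523/46780 ≈ 0.82349)
-g = -1*38523/46780 = -38523/46780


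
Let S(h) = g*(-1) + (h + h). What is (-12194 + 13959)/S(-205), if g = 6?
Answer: -1765/416 ≈ -4.2428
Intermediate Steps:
S(h) = -6 + 2*h (S(h) = 6*(-1) + (h + h) = -6 + 2*h)
(-12194 + 13959)/S(-205) = (-12194 + 13959)/(-6 + 2*(-205)) = 1765/(-6 - 410) = 1765/(-416) = 1765*(-1/416) = -1765/416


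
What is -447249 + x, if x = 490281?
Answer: 43032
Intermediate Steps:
-447249 + x = -447249 + 490281 = 43032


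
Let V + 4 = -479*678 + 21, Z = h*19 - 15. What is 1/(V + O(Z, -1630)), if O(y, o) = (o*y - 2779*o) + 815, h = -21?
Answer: 1/4880660 ≈ 2.0489e-7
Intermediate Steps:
Z = -414 (Z = -21*19 - 15 = -399 - 15 = -414)
O(y, o) = 815 - 2779*o + o*y (O(y, o) = (-2779*o + o*y) + 815 = 815 - 2779*o + o*y)
V = -324745 (V = -4 + (-479*678 + 21) = -4 + (-324762 + 21) = -4 - 324741 = -324745)
1/(V + O(Z, -1630)) = 1/(-324745 + (815 - 2779*(-1630) - 1630*(-414))) = 1/(-324745 + (815 + 4529770 + 674820)) = 1/(-324745 + 5205405) = 1/4880660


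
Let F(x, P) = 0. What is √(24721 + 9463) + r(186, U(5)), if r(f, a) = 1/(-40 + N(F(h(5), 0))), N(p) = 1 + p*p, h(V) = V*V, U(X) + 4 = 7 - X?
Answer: -1/39 + 2*√8546 ≈ 184.86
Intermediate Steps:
U(X) = 3 - X (U(X) = -4 + (7 - X) = 3 - X)
h(V) = V²
N(p) = 1 + p²
r(f, a) = -1/39 (r(f, a) = 1/(-40 + (1 + 0²)) = 1/(-40 + (1 + 0)) = 1/(-40 + 1) = 1/(-39) = -1/39)
√(24721 + 9463) + r(186, U(5)) = √(24721 + 9463) - 1/39 = √34184 - 1/39 = 2*√8546 - 1/39 = -1/39 + 2*√8546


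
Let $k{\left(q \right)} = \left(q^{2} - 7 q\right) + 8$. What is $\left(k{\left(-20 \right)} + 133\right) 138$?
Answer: $93978$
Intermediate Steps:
$k{\left(q \right)} = 8 + q^{2} - 7 q$
$\left(k{\left(-20 \right)} + 133\right) 138 = \left(\left(8 + \left(-20\right)^{2} - -140\right) + 133\right) 138 = \left(\left(8 + 400 + 140\right) + 133\right) 138 = \left(548 + 133\right) 138 = 681 \cdot 138 = 93978$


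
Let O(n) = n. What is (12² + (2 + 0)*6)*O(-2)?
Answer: -312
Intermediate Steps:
(12² + (2 + 0)*6)*O(-2) = (12² + (2 + 0)*6)*(-2) = (144 + 2*6)*(-2) = (144 + 12)*(-2) = 156*(-2) = -312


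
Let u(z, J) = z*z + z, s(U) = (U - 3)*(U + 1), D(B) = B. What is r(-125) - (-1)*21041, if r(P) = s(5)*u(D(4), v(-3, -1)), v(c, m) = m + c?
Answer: 21281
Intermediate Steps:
v(c, m) = c + m
s(U) = (1 + U)*(-3 + U) (s(U) = (-3 + U)*(1 + U) = (1 + U)*(-3 + U))
u(z, J) = z + z² (u(z, J) = z² + z = z + z²)
r(P) = 240 (r(P) = (-3 + 5² - 2*5)*(4*(1 + 4)) = (-3 + 25 - 10)*(4*5) = 12*20 = 240)
r(-125) - (-1)*21041 = 240 - (-1)*21041 = 240 - 1*(-21041) = 240 + 21041 = 21281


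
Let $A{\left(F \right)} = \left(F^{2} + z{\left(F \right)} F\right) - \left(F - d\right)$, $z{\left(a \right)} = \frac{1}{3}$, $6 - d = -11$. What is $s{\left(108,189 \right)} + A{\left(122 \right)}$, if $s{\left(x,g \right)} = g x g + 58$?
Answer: $\frac{11618237}{3} \approx 3.8727 \cdot 10^{6}$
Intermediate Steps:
$d = 17$ ($d = 6 - -11 = 6 + 11 = 17$)
$z{\left(a \right)} = \frac{1}{3}$
$s{\left(x,g \right)} = 58 + x g^{2}$ ($s{\left(x,g \right)} = x g^{2} + 58 = 58 + x g^{2}$)
$A{\left(F \right)} = 17 + F^{2} - \frac{2 F}{3}$ ($A{\left(F \right)} = \left(F^{2} + \frac{F}{3}\right) - \left(-17 + F\right) = 17 + F^{2} - \frac{2 F}{3}$)
$s{\left(108,189 \right)} + A{\left(122 \right)} = \left(58 + 108 \cdot 189^{2}\right) + \left(17 + 122^{2} - \frac{244}{3}\right) = \left(58 + 108 \cdot 35721\right) + \left(17 + 14884 - \frac{244}{3}\right) = \left(58 + 3857868\right) + \frac{44459}{3} = 3857926 + \frac{44459}{3} = \frac{11618237}{3}$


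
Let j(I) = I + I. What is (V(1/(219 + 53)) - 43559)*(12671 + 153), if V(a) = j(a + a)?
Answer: -9496207266/17 ≈ -5.5860e+8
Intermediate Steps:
j(I) = 2*I
V(a) = 4*a (V(a) = 2*(a + a) = 2*(2*a) = 4*a)
(V(1/(219 + 53)) - 43559)*(12671 + 153) = (4/(219 + 53) - 43559)*(12671 + 153) = (4/272 - 43559)*12824 = (4*(1/272) - 43559)*12824 = (1/68 - 43559)*12824 = -2962011/68*12824 = -9496207266/17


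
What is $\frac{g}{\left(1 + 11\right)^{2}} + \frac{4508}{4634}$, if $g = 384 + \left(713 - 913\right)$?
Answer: $\frac{13409}{5958} \approx 2.2506$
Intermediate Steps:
$g = 184$ ($g = 384 - 200 = 184$)
$\frac{g}{\left(1 + 11\right)^{2}} + \frac{4508}{4634} = \frac{184}{\left(1 + 11\right)^{2}} + \frac{4508}{4634} = \frac{184}{12^{2}} + 4508 \cdot \frac{1}{4634} = \frac{184}{144} + \frac{322}{331} = 184 \cdot \frac{1}{144} + \frac{322}{331} = \frac{23}{18} + \frac{322}{331} = \frac{13409}{5958}$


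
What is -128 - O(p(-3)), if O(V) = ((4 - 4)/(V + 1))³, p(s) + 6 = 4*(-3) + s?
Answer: -128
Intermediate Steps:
p(s) = -18 + s (p(s) = -6 + (4*(-3) + s) = -6 + (-12 + s) = -18 + s)
O(V) = 0 (O(V) = (0/(1 + V))³ = 0³ = 0)
-128 - O(p(-3)) = -128 - 1*0 = -128 + 0 = -128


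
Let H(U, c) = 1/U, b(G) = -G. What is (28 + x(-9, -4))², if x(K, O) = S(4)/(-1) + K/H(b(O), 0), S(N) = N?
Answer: 144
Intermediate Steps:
x(K, O) = -4 - K*O (x(K, O) = 4/(-1) + K/(1/(-O)) = 4*(-1) + K/((-1/O)) = -4 + K*(-O) = -4 - K*O)
(28 + x(-9, -4))² = (28 + (-4 - 1*(-9)*(-4)))² = (28 + (-4 - 36))² = (28 - 40)² = (-12)² = 144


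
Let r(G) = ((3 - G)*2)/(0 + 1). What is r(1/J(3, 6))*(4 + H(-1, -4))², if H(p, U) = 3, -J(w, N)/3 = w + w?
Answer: 2695/9 ≈ 299.44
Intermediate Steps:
J(w, N) = -6*w (J(w, N) = -3*(w + w) = -6*w)
r(G) = 6 - 2*G (r(G) = (6 - 2*G)/1 = (6 - 2*G)*1 = 6 - 2*G)
r(1/J(3, 6))*(4 + H(-1, -4))² = (6 - 2/((-6*3)))*(4 + 3)² = (6 - 2/(-18))*7² = (6 - 2*(-1/18))*49 = (6 + ⅑)*49 = (55/9)*49 = 2695/9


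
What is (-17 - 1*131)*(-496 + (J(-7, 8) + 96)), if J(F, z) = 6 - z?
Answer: 59496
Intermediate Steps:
(-17 - 1*131)*(-496 + (J(-7, 8) + 96)) = (-17 - 1*131)*(-496 + ((6 - 1*8) + 96)) = (-17 - 131)*(-496 + ((6 - 8) + 96)) = -148*(-496 + (-2 + 96)) = -148*(-496 + 94) = -148*(-402) = 59496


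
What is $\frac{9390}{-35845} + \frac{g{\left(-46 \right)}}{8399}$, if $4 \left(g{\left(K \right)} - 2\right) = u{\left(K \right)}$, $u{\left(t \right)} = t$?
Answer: $- \frac{31682855}{120424862} \approx -0.26309$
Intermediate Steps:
$g{\left(K \right)} = 2 + \frac{K}{4}$
$\frac{9390}{-35845} + \frac{g{\left(-46 \right)}}{8399} = \frac{9390}{-35845} + \frac{2 + \frac{1}{4} \left(-46\right)}{8399} = 9390 \left(- \frac{1}{35845}\right) + \left(2 - \frac{23}{2}\right) \frac{1}{8399} = - \frac{1878}{7169} - \frac{19}{16798} = - \frac{31682855}{120424862}$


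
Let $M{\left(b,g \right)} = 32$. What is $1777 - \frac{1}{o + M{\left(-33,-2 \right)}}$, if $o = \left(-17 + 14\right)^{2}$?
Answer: $\frac{72856}{41} \approx 1777.0$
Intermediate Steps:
$o = 9$ ($o = \left(-3\right)^{2} = 9$)
$1777 - \frac{1}{o + M{\left(-33,-2 \right)}} = 1777 - \frac{1}{9 + 32} = 1777 - \frac{1}{41} = \frac{72856}{41}$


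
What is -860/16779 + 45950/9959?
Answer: 762430310/167102061 ≈ 4.5627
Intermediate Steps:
-860/16779 + 45950/9959 = 762430310/167102061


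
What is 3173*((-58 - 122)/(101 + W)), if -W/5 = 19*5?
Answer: 285570/187 ≈ 1527.1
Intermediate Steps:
W = -475 (W = -95*5 = -5*95 = -475)
3173*((-58 - 122)/(101 + W)) = 3173*((-58 - 122)/(101 - 475)) = 3173*(-180/(-374)) = 3173*(-180*(-1/374)) = 3173*(90/187) = 285570/187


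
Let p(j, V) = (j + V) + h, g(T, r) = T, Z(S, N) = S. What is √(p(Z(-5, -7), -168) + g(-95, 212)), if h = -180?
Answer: 8*I*√7 ≈ 21.166*I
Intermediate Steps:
p(j, V) = -180 + V + j (p(j, V) = (j + V) - 180 = (V + j) - 180 = -180 + V + j)
√(p(Z(-5, -7), -168) + g(-95, 212)) = √((-180 - 168 - 5) - 95) = √(-353 - 95) = √(-448) = 8*I*√7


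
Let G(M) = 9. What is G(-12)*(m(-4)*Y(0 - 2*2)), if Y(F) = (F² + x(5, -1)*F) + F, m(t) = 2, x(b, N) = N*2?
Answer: 360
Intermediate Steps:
x(b, N) = 2*N
Y(F) = F² - F (Y(F) = (F² + (2*(-1))*F) + F = (F² - 2*F) + F = F² - F)
G(-12)*(m(-4)*Y(0 - 2*2)) = 9*(2*((0 - 2*2)*(-1 + (0 - 2*2)))) = 9*(2*((0 - 4)*(-1 + (0 - 4)))) = 9*(2*(-4*(-1 - 4))) = 9*(2*(-4*(-5))) = 9*(2*20) = 9*40 = 360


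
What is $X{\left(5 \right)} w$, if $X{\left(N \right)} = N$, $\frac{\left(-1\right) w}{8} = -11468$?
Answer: $458720$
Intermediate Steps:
$w = 91744$ ($w = \left(-8\right) \left(-11468\right) = 91744$)
$X{\left(5 \right)} w = 5 \cdot 91744 = 458720$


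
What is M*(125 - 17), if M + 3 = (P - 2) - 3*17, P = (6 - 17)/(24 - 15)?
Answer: -6180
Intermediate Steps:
P = -11/9 ≈ -1.2222
M = -515/9 (M = -3 + ((-11/9 - 2) - 3*17) = -3 + (-29/9 - 51) = -3 - 488/9 = -515/9 ≈ -57.222)
M*(125 - 17) = -515*(125 - 17)/9 = -515/9*108 = -6180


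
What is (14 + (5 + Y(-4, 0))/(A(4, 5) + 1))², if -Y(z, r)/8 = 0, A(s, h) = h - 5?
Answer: 361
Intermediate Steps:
A(s, h) = -5 + h
Y(z, r) = 0 (Y(z, r) = -8*0 = 0)
(14 + (5 + Y(-4, 0))/(A(4, 5) + 1))² = (14 + (5 + 0)/((-5 + 5) + 1))² = (14 + 5/(0 + 1))² = (14 + 5/1)² = (14 + 5*1)² = (14 + 5)² = 19² = 361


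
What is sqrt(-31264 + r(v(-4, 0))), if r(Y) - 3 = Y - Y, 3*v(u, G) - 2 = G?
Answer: I*sqrt(31261) ≈ 176.81*I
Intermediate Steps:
v(u, G) = 2/3 + G/3
r(Y) = 3 (r(Y) = 3 + (Y - Y) = 3 + 0 = 3)
sqrt(-31264 + r(v(-4, 0))) = sqrt(-31264 + 3) = sqrt(-31261) = I*sqrt(31261)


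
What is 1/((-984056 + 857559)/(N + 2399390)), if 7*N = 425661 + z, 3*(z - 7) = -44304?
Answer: -2458090/126497 ≈ -19.432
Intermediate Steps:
z = -14761 (z = 7 + (1/3)*(-44304) = 7 - 14768 = -14761)
N = 58700 (N = (425661 - 14761)/7 = (1/7)*410900 = 58700)
1/((-984056 + 857559)/(N + 2399390)) = 1/((-984056 + 857559)/(58700 + 2399390)) = 1/(-126497/2458090) = -2458090/126497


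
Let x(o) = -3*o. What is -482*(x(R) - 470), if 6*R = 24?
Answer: 232324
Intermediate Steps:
R = 4 (R = (⅙)*24 = 4)
-482*(x(R) - 470) = -482*(-3*4 - 470) = -482*(-12 - 470) = -482*(-482) = 232324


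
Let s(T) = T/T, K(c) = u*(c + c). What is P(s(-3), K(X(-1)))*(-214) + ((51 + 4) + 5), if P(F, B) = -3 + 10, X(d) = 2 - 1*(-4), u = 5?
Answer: -1438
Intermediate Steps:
X(d) = 6 (X(d) = 2 + 4 = 6)
K(c) = 10*c (K(c) = 5*(c + c) = 5*(2*c) = 10*c)
s(T) = 1
P(F, B) = 7
P(s(-3), K(X(-1)))*(-214) + ((51 + 4) + 5) = 7*(-214) + ((51 + 4) + 5) = -1498 + (55 + 5) = -1498 + 60 = -1438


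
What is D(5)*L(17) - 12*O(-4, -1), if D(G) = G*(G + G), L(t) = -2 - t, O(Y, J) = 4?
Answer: -998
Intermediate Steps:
D(G) = 2*G² (D(G) = G*(2*G) = 2*G²)
D(5)*L(17) - 12*O(-4, -1) = (2*5²)*(-2 - 1*17) - 12*4 = (2*25)*(-2 - 17) - 48 = 50*(-19) - 48 = -950 - 48 = -998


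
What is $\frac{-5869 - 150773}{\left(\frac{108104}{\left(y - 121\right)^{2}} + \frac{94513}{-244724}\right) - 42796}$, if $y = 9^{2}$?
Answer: $\frac{1916702840400}{522838401997} \approx 3.666$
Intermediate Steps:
$y = 81$
$\frac{-5869 - 150773}{\left(\frac{108104}{\left(y - 121\right)^{2}} + \frac{94513}{-244724}\right) - 42796} = \frac{-5869 - 150773}{\left(\frac{108104}{\left(81 - 121\right)^{2}} + \frac{94513}{-244724}\right) - 42796} = - \frac{156642}{\left(\frac{108104}{\left(-40\right)^{2}} + 94513 \left(- \frac{1}{244724}\right)\right) - 42796} = - \frac{156642}{\left(\frac{108104}{1600} - \frac{94513}{244724}\right) - 42796} = - \frac{156642}{\left(108104 \cdot \frac{1}{1600} - \frac{94513}{244724}\right) - 42796} = - \frac{156642}{\left(\frac{13513}{200} - \frac{94513}{244724}\right) - 42796} = - \frac{156642}{\frac{822013203}{12236200} - 42796} = - \frac{156642}{- \frac{522838401997}{12236200}} = \left(-156642\right) \left(- \frac{12236200}{522838401997}\right) = \frac{1916702840400}{522838401997}$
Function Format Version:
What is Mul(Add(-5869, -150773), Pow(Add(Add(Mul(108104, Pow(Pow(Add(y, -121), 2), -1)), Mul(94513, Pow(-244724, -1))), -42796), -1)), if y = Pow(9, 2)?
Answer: Rational(1916702840400, 522838401997) ≈ 3.6660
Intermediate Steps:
y = 81
Mul(Add(-5869, -150773), Pow(Add(Add(Mul(108104, Pow(Pow(Add(y, -121), 2), -1)), Mul(94513, Pow(-244724, -1))), -42796), -1)) = Mul(Add(-5869, -150773), Pow(Add(Add(Mul(108104, Pow(Pow(Add(81, -121), 2), -1)), Mul(94513, Pow(-244724, -1))), -42796), -1)) = Mul(-156642, Pow(Add(Add(Mul(108104, Pow(Pow(-40, 2), -1)), Mul(94513, Rational(-1, 244724))), -42796), -1)) = Mul(-156642, Pow(Add(Add(Mul(108104, Pow(1600, -1)), Rational(-94513, 244724)), -42796), -1)) = Mul(-156642, Pow(Add(Add(Mul(108104, Rational(1, 1600)), Rational(-94513, 244724)), -42796), -1)) = Mul(-156642, Pow(Add(Add(Rational(13513, 200), Rational(-94513, 244724)), -42796), -1)) = Mul(-156642, Pow(Add(Rational(822013203, 12236200), -42796), -1)) = Mul(-156642, Pow(Rational(-522838401997, 12236200), -1)) = Mul(-156642, Rational(-12236200, 522838401997)) = Rational(1916702840400, 522838401997)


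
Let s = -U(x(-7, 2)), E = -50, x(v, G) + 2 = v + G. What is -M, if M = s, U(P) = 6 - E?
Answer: 56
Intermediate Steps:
x(v, G) = -2 + G + v (x(v, G) = -2 + (v + G) = -2 + (G + v) = -2 + G + v)
U(P) = 56 (U(P) = 6 - 1*(-50) = 6 + 50 = 56)
s = -56 (s = -1*56 = -56)
M = -56
-M = -1*(-56) = 56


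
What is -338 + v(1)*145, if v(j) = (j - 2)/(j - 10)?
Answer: -2897/9 ≈ -321.89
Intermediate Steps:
v(j) = (-2 + j)/(-10 + j)
-338 + v(1)*145 = -338 + ((-2 + 1)/(-10 + 1))*145 = -338 + (-1/(-9))*145 = -338 - 1/9*(-1)*145 = -338 + (1/9)*145 = -338 + 145/9 = -2897/9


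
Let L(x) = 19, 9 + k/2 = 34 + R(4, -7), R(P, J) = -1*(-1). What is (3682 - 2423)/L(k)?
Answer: 1259/19 ≈ 66.263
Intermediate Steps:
R(P, J) = 1
k = 52 (k = -18 + 2*(34 + 1) = -18 + 2*35 = -18 + 70 = 52)
(3682 - 2423)/L(k) = (3682 - 2423)/19 = 1259*(1/19) = 1259/19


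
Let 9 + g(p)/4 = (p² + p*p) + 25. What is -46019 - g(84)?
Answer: -102531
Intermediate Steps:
g(p) = 64 + 8*p² (g(p) = -36 + 4*((p² + p*p) + 25) = -36 + 4*((p² + p²) + 25) = -36 + 4*(2*p² + 25) = -36 + 4*(25 + 2*p²) = -36 + (100 + 8*p²) = 64 + 8*p²)
-46019 - g(84) = -46019 - (64 + 8*84²) = -46019 - (64 + 8*7056) = -46019 - (64 + 56448) = -46019 - 1*56512 = -46019 - 56512 = -102531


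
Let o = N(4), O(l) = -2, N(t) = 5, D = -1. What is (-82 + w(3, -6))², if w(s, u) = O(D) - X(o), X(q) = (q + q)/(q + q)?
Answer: 7225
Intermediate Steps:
o = 5
X(q) = 1 (X(q) = (2*q)/((2*q)) = (2*q)*(1/(2*q)) = 1)
w(s, u) = -3 (w(s, u) = -2 - 1*1 = -2 - 1 = -3)
(-82 + w(3, -6))² = (-82 - 3)² = (-85)² = 7225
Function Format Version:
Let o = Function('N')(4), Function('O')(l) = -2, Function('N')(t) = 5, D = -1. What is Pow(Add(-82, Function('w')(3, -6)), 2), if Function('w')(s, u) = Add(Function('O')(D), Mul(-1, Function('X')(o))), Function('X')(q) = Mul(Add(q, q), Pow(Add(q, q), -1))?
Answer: 7225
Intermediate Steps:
o = 5
Function('X')(q) = 1 (Function('X')(q) = Mul(Mul(2, q), Pow(Mul(2, q), -1)) = Mul(Mul(2, q), Mul(Rational(1, 2), Pow(q, -1))) = 1)
Function('w')(s, u) = -3 (Function('w')(s, u) = Add(-2, Mul(-1, 1)) = Add(-2, -1) = -3)
Pow(Add(-82, Function('w')(3, -6)), 2) = Pow(Add(-82, -3), 2) = Pow(-85, 2) = 7225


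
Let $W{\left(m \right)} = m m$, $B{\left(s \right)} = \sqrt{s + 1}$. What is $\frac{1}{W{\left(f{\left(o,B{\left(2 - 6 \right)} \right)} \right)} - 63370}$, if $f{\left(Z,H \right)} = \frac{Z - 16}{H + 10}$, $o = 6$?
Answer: $\frac{- 20 \sqrt{3} + 97 i}{10 \left(- 614679 i + 126740 \sqrt{3}\right)} \approx -1.5781 \cdot 10^{-5} + 8.1315 \cdot 10^{-11} i$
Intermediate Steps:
$B{\left(s \right)} = \sqrt{1 + s}$
$f{\left(Z,H \right)} = \frac{-16 + Z}{10 + H}$
$W{\left(m \right)} = m^{2}$
$\frac{1}{W{\left(f{\left(o,B{\left(2 - 6 \right)} \right)} \right)} - 63370} = \frac{1}{\left(\frac{-16 + 6}{10 + \sqrt{1 + \left(2 - 6\right)}}\right)^{2} - 63370} = \frac{1}{\left(\frac{1}{10 + \sqrt{1 + \left(2 - 6\right)}} \left(-10\right)\right)^{2} - 63370} = \frac{1}{\left(\frac{1}{10 + \sqrt{1 - 4}} \left(-10\right)\right)^{2} - 63370} = \frac{1}{\left(\frac{1}{10 + \sqrt{-3}} \left(-10\right)\right)^{2} - 63370} = \frac{1}{\left(\frac{1}{10 + i \sqrt{3}} \left(-10\right)\right)^{2} - 63370} = \frac{1}{\left(- \frac{10}{10 + i \sqrt{3}}\right)^{2} - 63370} = \frac{1}{\frac{100}{\left(10 + i \sqrt{3}\right)^{2}} - 63370} = \frac{1}{-63370 + \frac{100}{\left(10 + i \sqrt{3}\right)^{2}}}$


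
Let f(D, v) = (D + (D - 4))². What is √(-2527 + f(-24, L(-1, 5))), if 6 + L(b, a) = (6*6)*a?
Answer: √177 ≈ 13.304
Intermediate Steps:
L(b, a) = -6 + 36*a (L(b, a) = -6 + (6*6)*a = -6 + 36*a)
f(D, v) = (-4 + 2*D)² (f(D, v) = (D + (-4 + D))² = (-4 + 2*D)²)
√(-2527 + f(-24, L(-1, 5))) = √(-2527 + 4*(-2 - 24)²) = √(-2527 + 4*(-26)²) = √(-2527 + 4*676) = √(-2527 + 2704) = √177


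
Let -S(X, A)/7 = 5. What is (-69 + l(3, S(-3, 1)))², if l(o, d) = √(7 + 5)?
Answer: 4773 - 276*√3 ≈ 4295.0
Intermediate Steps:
S(X, A) = -35 (S(X, A) = -7*5 = -35)
l(o, d) = 2*√3 (l(o, d) = √12 = 2*√3)
(-69 + l(3, S(-3, 1)))² = (-69 + 2*√3)²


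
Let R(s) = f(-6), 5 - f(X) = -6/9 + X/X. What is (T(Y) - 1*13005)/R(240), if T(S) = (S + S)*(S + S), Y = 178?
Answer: 341193/14 ≈ 24371.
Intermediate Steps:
f(X) = 14/3 (f(X) = 5 - (-6/9 + X/X) = 5 - (-6*1/9 + 1) = 5 - (-2/3 + 1) = 5 - 1*1/3 = 5 - 1/3 = 14/3)
T(S) = 4*S**2 (T(S) = (2*S)*(2*S) = 4*S**2)
R(s) = 14/3
(T(Y) - 1*13005)/R(240) = (4*178**2 - 1*13005)/(14/3) = (4*31684 - 13005)*(3/14) = (126736 - 13005)*(3/14) = 113731*(3/14) = 341193/14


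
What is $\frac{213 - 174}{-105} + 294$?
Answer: $\frac{10277}{35} \approx 293.63$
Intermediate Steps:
$\frac{213 - 174}{-105} + 294 = 39 \left(- \frac{1}{105}\right) + 294 = - \frac{13}{35} + 294 = \frac{10277}{35}$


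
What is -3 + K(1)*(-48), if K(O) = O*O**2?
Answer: -51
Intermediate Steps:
K(O) = O**3
-3 + K(1)*(-48) = -3 + 1**3*(-48) = -3 + 1*(-48) = -3 - 48 = -51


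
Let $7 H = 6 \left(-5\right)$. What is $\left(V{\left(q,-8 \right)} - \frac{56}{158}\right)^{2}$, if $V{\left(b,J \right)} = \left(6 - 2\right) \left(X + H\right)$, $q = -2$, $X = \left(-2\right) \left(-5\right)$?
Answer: $\frac{154853136}{305809} \approx 506.37$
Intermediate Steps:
$H = - \frac{30}{7}$ ($H = \frac{6 \left(-5\right)}{7} = \frac{1}{7} \left(-30\right) = - \frac{30}{7} \approx -4.2857$)
$X = 10$
$V{\left(b,J \right)} = \frac{160}{7}$ ($V{\left(b,J \right)} = \left(6 - 2\right) \left(10 - \frac{30}{7}\right) = 4 \cdot \frac{40}{7} = \frac{160}{7}$)
$\left(V{\left(q,-8 \right)} - \frac{56}{158}\right)^{2} = \left(\frac{160}{7} - \frac{56}{158}\right)^{2} = \left(\frac{160}{7} - \frac{28}{79}\right)^{2} = \left(\frac{12444}{553}\right)^{2} = \frac{154853136}{305809}$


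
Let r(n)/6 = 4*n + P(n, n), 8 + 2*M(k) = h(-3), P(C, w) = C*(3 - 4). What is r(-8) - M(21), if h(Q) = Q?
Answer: -277/2 ≈ -138.50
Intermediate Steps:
P(C, w) = -C (P(C, w) = C*(-1) = -C)
M(k) = -11/2 (M(k) = -4 + (½)*(-3) = -4 - 3/2 = -11/2)
r(n) = 18*n (r(n) = 6*(4*n - n) = 6*(3*n) = 18*n)
r(-8) - M(21) = 18*(-8) - 1*(-11/2) = -144 + 11/2 = -277/2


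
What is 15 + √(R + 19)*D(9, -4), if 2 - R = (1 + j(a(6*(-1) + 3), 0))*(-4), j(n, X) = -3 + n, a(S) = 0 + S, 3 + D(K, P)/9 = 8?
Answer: 60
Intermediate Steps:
D(K, P) = 45 (D(K, P) = -27 + 9*8 = -27 + 72 = 45)
a(S) = S
R = -18 (R = 2 - (1 + (-3 + (6*(-1) + 3)))*(-4) = 2 - (1 + (-3 + (-6 + 3)))*(-4) = 2 - (1 + (-3 - 3))*(-4) = 2 - (1 - 6)*(-4) = 2 - (-5)*(-4) = 2 - 1*20 = 2 - 20 = -18)
15 + √(R + 19)*D(9, -4) = 15 + √(-18 + 19)*45 = 15 + √1*45 = 15 + 1*45 = 15 + 45 = 60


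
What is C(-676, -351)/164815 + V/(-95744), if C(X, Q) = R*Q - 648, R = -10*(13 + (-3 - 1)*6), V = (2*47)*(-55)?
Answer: -7771723/42192640 ≈ -0.18420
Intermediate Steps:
V = -5170 (V = 94*(-55) = -5170)
R = 110 (R = -10*(13 - 4*6) = -10*(13 - 24) = -10*(-11) = 110)
C(X, Q) = -648 + 110*Q (C(X, Q) = 110*Q - 648 = -648 + 110*Q)
C(-676, -351)/164815 + V/(-95744) = (-648 + 110*(-351))/164815 - 5170/(-95744) = (-648 - 38610)*(1/164815) - 5170*(-1/95744) = -39258*1/164815 + 235/4352 = -39258/164815 + 235/4352 = -7771723/42192640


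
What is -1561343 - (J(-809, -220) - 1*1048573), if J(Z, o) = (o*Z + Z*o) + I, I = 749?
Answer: -869479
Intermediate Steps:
J(Z, o) = 749 + 2*Z*o (J(Z, o) = (o*Z + Z*o) + 749 = (Z*o + Z*o) + 749 = 2*Z*o + 749 = 749 + 2*Z*o)
-1561343 - (J(-809, -220) - 1*1048573) = -1561343 - ((749 + 2*(-809)*(-220)) - 1*1048573) = -1561343 - ((749 + 355960) - 1048573) = -1561343 - (356709 - 1048573) = -1561343 - 1*(-691864) = -1561343 + 691864 = -869479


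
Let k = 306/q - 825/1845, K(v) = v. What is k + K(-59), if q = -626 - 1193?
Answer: -784598/13161 ≈ -59.615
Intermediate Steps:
q = -1819
k = -8099/13161 (k = 306/(-1819) - 825/1845 = 306*(-1/1819) - 825*1/1845 = -18/107 - 55/123 = -8099/13161 ≈ -0.61538)
k + K(-59) = -8099/13161 - 59 = -784598/13161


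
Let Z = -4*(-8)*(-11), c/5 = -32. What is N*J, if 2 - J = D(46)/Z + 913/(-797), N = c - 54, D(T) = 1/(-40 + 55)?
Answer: -1416439999/2104080 ≈ -673.19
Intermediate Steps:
c = -160 (c = 5*(-32) = -160)
Z = -352 (Z = 32*(-11) = -352)
D(T) = 1/15
N = -214 (N = -160 - 54 = -214)
J = 13237757/4208160 (J = 2 - ((1/15)/(-352) + 913/(-797)) = 2 - ((1/15)*(-1/352) + 913*(-1/797)) = 2 - (-1/5280 - 913/797) = 2 - 1*(-4821437/4208160) = 2 + 4821437/4208160 = 13237757/4208160 ≈ 3.1457)
N*J = -214*13237757/4208160 = -1416439999/2104080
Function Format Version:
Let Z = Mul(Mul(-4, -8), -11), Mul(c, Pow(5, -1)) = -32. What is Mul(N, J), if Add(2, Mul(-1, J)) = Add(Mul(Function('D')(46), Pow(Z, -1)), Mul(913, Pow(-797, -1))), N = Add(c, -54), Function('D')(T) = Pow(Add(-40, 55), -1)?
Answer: Rational(-1416439999, 2104080) ≈ -673.19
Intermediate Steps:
c = -160 (c = Mul(5, -32) = -160)
Z = -352 (Z = Mul(32, -11) = -352)
Function('D')(T) = Rational(1, 15) (Function('D')(T) = Pow(15, -1) = Rational(1, 15))
N = -214 (N = Add(-160, -54) = -214)
J = Rational(13237757, 4208160) (J = Add(2, Mul(-1, Add(Mul(Rational(1, 15), Pow(-352, -1)), Mul(913, Pow(-797, -1))))) = Add(2, Mul(-1, Add(Mul(Rational(1, 15), Rational(-1, 352)), Mul(913, Rational(-1, 797))))) = Add(2, Mul(-1, Add(Rational(-1, 5280), Rational(-913, 797)))) = Add(2, Mul(-1, Rational(-4821437, 4208160))) = Add(2, Rational(4821437, 4208160)) = Rational(13237757, 4208160) ≈ 3.1457)
Mul(N, J) = Mul(-214, Rational(13237757, 4208160)) = Rational(-1416439999, 2104080)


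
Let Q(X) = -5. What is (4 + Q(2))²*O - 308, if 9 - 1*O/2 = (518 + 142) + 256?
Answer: -2122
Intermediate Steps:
O = -1814 (O = 18 - 2*((518 + 142) + 256) = 18 - 2*(660 + 256) = 18 - 2*916 = 18 - 1832 = -1814)
(4 + Q(2))²*O - 308 = (4 - 5)²*(-1814) - 308 = (-1)²*(-1814) - 308 = 1*(-1814) - 308 = -1814 - 308 = -2122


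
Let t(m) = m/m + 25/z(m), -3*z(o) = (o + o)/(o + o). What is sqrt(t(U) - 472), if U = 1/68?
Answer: I*sqrt(546) ≈ 23.367*I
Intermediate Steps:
z(o) = -1/3 (z(o) = -(o + o)/(3*(o + o)) = -2*o/(3*(2*o)) = -2*o*1/(2*o)/3 = -1/3*1 = -1/3)
U = 1/68 ≈ 0.014706
t(m) = -74 (t(m) = m/m + 25/(-1/3) = 1 + 25*(-3) = 1 - 75 = -74)
sqrt(t(U) - 472) = sqrt(-74 - 472) = sqrt(-546) = I*sqrt(546)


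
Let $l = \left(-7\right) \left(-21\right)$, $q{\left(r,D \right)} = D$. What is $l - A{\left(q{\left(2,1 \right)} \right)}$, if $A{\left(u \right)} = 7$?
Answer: $140$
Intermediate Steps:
$l = 147$
$l - A{\left(q{\left(2,1 \right)} \right)} = 147 - 7 = 140$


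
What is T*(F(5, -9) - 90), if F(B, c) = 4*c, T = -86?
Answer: 10836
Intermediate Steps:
T*(F(5, -9) - 90) = -86*(4*(-9) - 90) = -86*(-36 - 90) = -86*(-126) = 10836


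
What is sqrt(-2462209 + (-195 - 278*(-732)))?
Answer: 2*I*sqrt(564727) ≈ 1503.0*I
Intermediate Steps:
sqrt(-2462209 + (-195 - 278*(-732))) = sqrt(-2462209 + (-195 + 203496)) = sqrt(-2462209 + 203301) = sqrt(-2258908) = 2*I*sqrt(564727)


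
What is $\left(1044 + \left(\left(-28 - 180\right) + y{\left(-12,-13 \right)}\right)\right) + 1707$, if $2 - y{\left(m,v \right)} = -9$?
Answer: $2554$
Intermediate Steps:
$y{\left(m,v \right)} = 11$ ($y{\left(m,v \right)} = 2 - -9 = 2 + 9 = 11$)
$\left(1044 + \left(\left(-28 - 180\right) + y{\left(-12,-13 \right)}\right)\right) + 1707 = \left(1044 + \left(\left(-28 - 180\right) + 11\right)\right) + 1707 = \left(1044 + \left(-208 + 11\right)\right) + 1707 = \left(1044 - 197\right) + 1707 = 847 + 1707 = 2554$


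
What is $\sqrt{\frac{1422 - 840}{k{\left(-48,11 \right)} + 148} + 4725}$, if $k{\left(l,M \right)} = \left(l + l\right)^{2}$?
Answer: $\frac{\sqrt{103578673362}}{4682} \approx 68.739$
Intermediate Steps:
$k{\left(l,M \right)} = 4 l^{2}$ ($k{\left(l,M \right)} = \left(2 l\right)^{2} = 4 l^{2}$)
$\sqrt{\frac{1422 - 840}{k{\left(-48,11 \right)} + 148} + 4725} = \sqrt{\frac{1422 - 840}{4 \left(-48\right)^{2} + 148} + 4725} = \sqrt{\frac{582}{4 \cdot 2304 + 148} + 4725} = \sqrt{\frac{582}{9216 + 148} + 4725} = \sqrt{\frac{582}{9364} + 4725} = \sqrt{582 \cdot \frac{1}{9364} + 4725} = \sqrt{\frac{291}{4682} + 4725} = \sqrt{\frac{22122741}{4682}} = \frac{\sqrt{103578673362}}{4682}$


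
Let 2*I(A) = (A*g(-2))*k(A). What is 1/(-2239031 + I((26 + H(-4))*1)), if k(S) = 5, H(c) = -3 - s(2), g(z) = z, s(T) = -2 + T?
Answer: -1/2239146 ≈ -4.4660e-7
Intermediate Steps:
H(c) = -3 (H(c) = -3 - (-2 + 2) = -3 - 1*0 = -3 + 0 = -3)
I(A) = -5*A (I(A) = ((A*(-2))*5)/2 = (-2*A*5)/2 = (-10*A)/2 = -5*A)
1/(-2239031 + I((26 + H(-4))*1)) = 1/(-2239031 - 5*(26 - 3)) = 1/(-2239031 - 115) = 1/(-2239146) = -1/2239146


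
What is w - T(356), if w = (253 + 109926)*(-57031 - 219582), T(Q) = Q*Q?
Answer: -30477070463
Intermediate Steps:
T(Q) = Q²
w = -30476943727 (w = 110179*(-276613) = -30476943727)
w - T(356) = -30476943727 - 1*356² = -30476943727 - 1*126736 = -30476943727 - 126736 = -30477070463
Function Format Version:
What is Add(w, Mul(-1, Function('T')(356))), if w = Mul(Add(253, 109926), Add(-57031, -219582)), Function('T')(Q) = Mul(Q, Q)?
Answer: -30477070463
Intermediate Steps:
Function('T')(Q) = Pow(Q, 2)
w = -30476943727 (w = Mul(110179, -276613) = -30476943727)
Add(w, Mul(-1, Function('T')(356))) = Add(-30476943727, Mul(-1, Pow(356, 2))) = Add(-30476943727, Mul(-1, 126736)) = Add(-30476943727, -126736) = -30477070463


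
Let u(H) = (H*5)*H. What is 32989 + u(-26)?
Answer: 36369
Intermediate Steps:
u(H) = 5*H² (u(H) = (5*H)*H = 5*H²)
32989 + u(-26) = 32989 + 5*(-26)² = 32989 + 5*676 = 32989 + 3380 = 36369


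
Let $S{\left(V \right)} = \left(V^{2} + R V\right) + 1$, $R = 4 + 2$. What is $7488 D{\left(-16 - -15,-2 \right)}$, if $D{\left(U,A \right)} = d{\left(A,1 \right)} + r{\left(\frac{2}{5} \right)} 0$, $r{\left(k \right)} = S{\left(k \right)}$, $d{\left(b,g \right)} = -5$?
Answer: $-37440$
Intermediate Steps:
$R = 6$
$S{\left(V \right)} = 1 + V^{2} + 6 V$ ($S{\left(V \right)} = \left(V^{2} + 6 V\right) + 1 = 1 + V^{2} + 6 V$)
$r{\left(k \right)} = 1 + k^{2} + 6 k$
$D{\left(U,A \right)} = -5$ ($D{\left(U,A \right)} = -5 + \left(1 + \left(\frac{2}{5}\right)^{2} + 6 \cdot \frac{2}{5}\right) 0 = -5 + \left(1 + \frac{4}{25} + \frac{12}{5}\right) 0 = -5 + \frac{89}{25} \cdot 0 = -5 + 0 = -5$)
$7488 D{\left(-16 - -15,-2 \right)} = 7488 \left(-5\right) = -37440$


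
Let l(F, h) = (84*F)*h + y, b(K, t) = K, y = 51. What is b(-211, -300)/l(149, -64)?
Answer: 211/800973 ≈ 0.00026343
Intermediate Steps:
l(F, h) = 51 + 84*F*h (l(F, h) = (84*F)*h + 51 = 84*F*h + 51 = 51 + 84*F*h)
b(-211, -300)/l(149, -64) = -211/(51 + 84*149*(-64)) = -211/(51 - 801024) = -211/(-800973) = -211*(-1/800973) = 211/800973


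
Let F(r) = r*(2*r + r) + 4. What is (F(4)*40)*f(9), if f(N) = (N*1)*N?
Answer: 168480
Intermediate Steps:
f(N) = N² (f(N) = N*N = N²)
F(r) = 4 + 3*r² (F(r) = r*(3*r) + 4 = 3*r² + 4 = 4 + 3*r²)
(F(4)*40)*f(9) = ((4 + 3*4²)*40)*9² = ((4 + 3*16)*40)*81 = ((4 + 48)*40)*81 = (52*40)*81 = 2080*81 = 168480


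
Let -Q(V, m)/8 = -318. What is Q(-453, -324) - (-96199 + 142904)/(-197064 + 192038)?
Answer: 12832849/5026 ≈ 2553.3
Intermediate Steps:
Q(V, m) = 2544 (Q(V, m) = -8*(-318) = 2544)
Q(-453, -324) - (-96199 + 142904)/(-197064 + 192038) = 2544 - (-96199 + 142904)/(-197064 + 192038) = 2544 - 46705/(-5026) = 2544 - 46705*(-1)/5026 = 2544 - 1*(-46705/5026) = 2544 + 46705/5026 = 12832849/5026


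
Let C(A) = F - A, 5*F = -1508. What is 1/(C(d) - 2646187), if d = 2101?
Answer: -5/13242948 ≈ -3.7756e-7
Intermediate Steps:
F = -1508/5 (F = (⅕)*(-1508) = -1508/5 ≈ -301.60)
C(A) = -1508/5 - A
1/(C(d) - 2646187) = 1/((-1508/5 - 1*2101) - 2646187) = 1/((-1508/5 - 2101) - 2646187) = 1/(-12013/5 - 2646187) = 1/(-13242948/5) = -5/13242948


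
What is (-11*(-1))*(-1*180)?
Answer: -1980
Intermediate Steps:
(-11*(-1))*(-1*180) = 11*(-180) = -1980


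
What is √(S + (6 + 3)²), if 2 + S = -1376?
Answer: I*√1297 ≈ 36.014*I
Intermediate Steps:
S = -1378 (S = -2 - 1376 = -1378)
√(S + (6 + 3)²) = √(-1378 + (6 + 3)²) = √(-1378 + 9²) = √(-1378 + 81) = √(-1297) = I*√1297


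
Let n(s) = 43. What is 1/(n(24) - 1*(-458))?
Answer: 1/501 ≈ 0.0019960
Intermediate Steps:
1/(n(24) - 1*(-458)) = 1/(43 - 1*(-458)) = 1/(43 + 458) = 1/501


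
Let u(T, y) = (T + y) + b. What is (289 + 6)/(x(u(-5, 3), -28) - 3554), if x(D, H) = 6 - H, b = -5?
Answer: -59/704 ≈ -0.083807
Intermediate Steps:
u(T, y) = -5 + T + y (u(T, y) = (T + y) - 5 = -5 + T + y)
(289 + 6)/(x(u(-5, 3), -28) - 3554) = (289 + 6)/((6 - 1*(-28)) - 3554) = 295/((6 + 28) - 3554) = 295/(34 - 3554) = 295/(-3520) = 295*(-1/3520) = -59/704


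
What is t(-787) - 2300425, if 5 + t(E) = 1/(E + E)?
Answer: -3620876821/1574 ≈ -2.3004e+6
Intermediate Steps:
t(E) = -5 + 1/(2*E) (t(E) = -5 + 1/(E + E) = -5 + 1/(2*E))
t(-787) - 2300425 = (-5 + (½)/(-787)) - 2300425 = (-5 + (½)*(-1/787)) - 2300425 = (-5 - 1/1574) - 2300425 = -7871/1574 - 2300425 = -3620876821/1574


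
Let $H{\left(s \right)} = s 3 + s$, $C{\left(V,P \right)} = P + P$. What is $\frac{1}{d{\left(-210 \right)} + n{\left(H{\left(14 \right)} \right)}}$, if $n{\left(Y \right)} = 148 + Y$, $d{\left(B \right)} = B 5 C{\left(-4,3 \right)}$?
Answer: $- \frac{1}{6096} \approx -0.00016404$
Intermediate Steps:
$C{\left(V,P \right)} = 2 P$
$d{\left(B \right)} = 30 B$ ($d{\left(B \right)} = B 5 \cdot 2 \cdot 3 = 5 B 6 = 30 B$)
$H{\left(s \right)} = 4 s$ ($H{\left(s \right)} = 3 s + s = 4 s$)
$\frac{1}{d{\left(-210 \right)} + n{\left(H{\left(14 \right)} \right)}} = \frac{1}{30 \left(-210\right) + \left(148 + 4 \cdot 14\right)} = \frac{1}{-6300 + \left(148 + 56\right)} = \frac{1}{-6300 + 204} = \frac{1}{-6096} = - \frac{1}{6096}$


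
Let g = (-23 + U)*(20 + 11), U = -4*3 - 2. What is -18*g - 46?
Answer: 20600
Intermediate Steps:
U = -14 (U = -12 - 2 = -14)
g = -1147 (g = (-23 - 14)*(20 + 11) = -37*31 = -1147)
-18*g - 46 = -18*(-1147) - 46 = 20646 - 46 = 20600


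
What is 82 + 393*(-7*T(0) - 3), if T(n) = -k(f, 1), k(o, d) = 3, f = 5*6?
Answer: 7156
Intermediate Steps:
f = 30
T(n) = -3 (T(n) = -1*3 = -3)
82 + 393*(-7*T(0) - 3) = 82 + 393*(-7*(-3) - 3) = 82 + 393*(21 - 3) = 82 + 393*18 = 82 + 7074 = 7156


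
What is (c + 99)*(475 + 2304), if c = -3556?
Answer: -9607003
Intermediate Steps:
(c + 99)*(475 + 2304) = (-3556 + 99)*(475 + 2304) = -3457*2779 = -9607003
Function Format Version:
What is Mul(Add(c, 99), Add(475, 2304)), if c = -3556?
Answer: -9607003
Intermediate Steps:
Mul(Add(c, 99), Add(475, 2304)) = Mul(Add(-3556, 99), Add(475, 2304)) = Mul(-3457, 2779) = -9607003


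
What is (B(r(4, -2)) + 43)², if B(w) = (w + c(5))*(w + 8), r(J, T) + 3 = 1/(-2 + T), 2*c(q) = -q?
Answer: 63001/256 ≈ 246.10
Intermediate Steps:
c(q) = -q/2 (c(q) = (-q)/2 = -q/2)
r(J, T) = -3 + 1/(-2 + T)
B(w) = (8 + w)*(-5/2 + w) (B(w) = (w - ½*5)*(w + 8) = (w - 5/2)*(8 + w) = (-5/2 + w)*(8 + w) = (8 + w)*(-5/2 + w))
(B(r(4, -2)) + 43)² = ((-20 + ((7 - 3*(-2))/(-2 - 2))² + 11*((7 - 3*(-2))/(-2 - 2))/2) + 43)² = ((-20 + ((7 + 6)/(-4))² + 11*((7 + 6)/(-4))/2) + 43)² = ((-20 + (-¼*13)² + 11*(-¼*13)/2) + 43)² = ((-20 + (-13/4)² + (11/2)*(-13/4)) + 43)² = ((-20 + 169/16 - 143/8) + 43)² = (-437/16 + 43)² = (251/16)² = 63001/256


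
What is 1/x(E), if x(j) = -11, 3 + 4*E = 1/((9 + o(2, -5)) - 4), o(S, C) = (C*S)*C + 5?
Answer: -1/11 ≈ -0.090909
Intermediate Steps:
o(S, C) = 5 + S*C² (o(S, C) = S*C² + 5 = 5 + S*C²)
E = -179/240 (E = -¾ + 1/(4*((9 + (5 + 2*(-5)²)) - 4)) = -¾ + 1/(4*((9 + (5 + 2*25)) - 4)) = -¾ + 1/(4*((9 + (5 + 50)) - 4)) = -¾ + 1/(4*((9 + 55) - 4)) = -¾ + 1/(4*(64 - 4)) = -¾ + (¼)/60 = -¾ + (¼)*(1/60) = -¾ + 1/240 = -179/240 ≈ -0.74583)
1/x(E) = 1/(-11) = -1/11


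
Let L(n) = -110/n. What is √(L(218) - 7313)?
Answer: 2*I*√21722937/109 ≈ 85.519*I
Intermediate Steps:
√(L(218) - 7313) = √(-110/218 - 7313) = √(-110*1/218 - 7313) = √(-55/109 - 7313) = √(-797172/109) = 2*I*√21722937/109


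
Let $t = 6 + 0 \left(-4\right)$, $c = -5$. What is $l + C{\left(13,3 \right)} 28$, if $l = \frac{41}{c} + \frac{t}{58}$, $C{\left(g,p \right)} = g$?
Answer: $\frac{51606}{145} \approx 355.9$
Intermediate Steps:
$t = 6$ ($t = 6 + 0 = 6$)
$l = - \frac{1174}{145}$ ($l = \frac{41}{-5} + \frac{6}{58} = 41 \left(- \frac{1}{5}\right) + 6 \cdot \frac{1}{58} = - \frac{41}{5} + \frac{3}{29} = - \frac{1174}{145} \approx -8.0966$)
$l + C{\left(13,3 \right)} 28 = - \frac{1174}{145} + 13 \cdot 28 = - \frac{1174}{145} + 364 = \frac{51606}{145}$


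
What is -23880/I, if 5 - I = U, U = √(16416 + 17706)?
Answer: 119400/34097 + 262680*√282/34097 ≈ 132.87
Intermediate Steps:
U = 11*√282 (U = √34122 = 11*√282 ≈ 184.72)
I = 5 - 11*√282 ≈ -179.72
-23880/I = -23880/(5 - 11*√282)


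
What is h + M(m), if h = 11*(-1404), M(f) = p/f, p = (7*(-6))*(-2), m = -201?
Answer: -1034776/67 ≈ -15444.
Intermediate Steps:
p = 84 (p = -42*(-2) = 84)
M(f) = 84/f
h = -15444
h + M(m) = -15444 + 84/(-201) = -15444 + 84*(-1/201) = -15444 - 28/67 = -1034776/67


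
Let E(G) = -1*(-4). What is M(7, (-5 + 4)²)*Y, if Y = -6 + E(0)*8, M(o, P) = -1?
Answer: -26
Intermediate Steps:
E(G) = 4
Y = 26 (Y = -6 + 4*8 = -6 + 32 = 26)
M(7, (-5 + 4)²)*Y = -1*26 = -26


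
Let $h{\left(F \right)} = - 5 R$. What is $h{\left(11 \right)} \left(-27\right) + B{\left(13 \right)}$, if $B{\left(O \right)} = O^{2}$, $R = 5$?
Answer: $844$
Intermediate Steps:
$h{\left(F \right)} = -25$ ($h{\left(F \right)} = \left(-5\right) 5 = -25$)
$h{\left(11 \right)} \left(-27\right) + B{\left(13 \right)} = \left(-25\right) \left(-27\right) + 13^{2} = 675 + 169 = 844$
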